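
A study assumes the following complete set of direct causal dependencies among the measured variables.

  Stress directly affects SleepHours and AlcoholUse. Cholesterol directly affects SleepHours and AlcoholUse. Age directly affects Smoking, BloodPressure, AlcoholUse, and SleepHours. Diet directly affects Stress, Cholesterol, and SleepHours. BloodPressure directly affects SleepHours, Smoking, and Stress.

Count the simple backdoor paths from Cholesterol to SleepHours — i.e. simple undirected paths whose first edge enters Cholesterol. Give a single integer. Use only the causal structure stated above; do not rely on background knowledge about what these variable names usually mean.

8

A backdoor path from Cholesterol to SleepHours is any simple undirected path whose first edge points into Cholesterol (i.e. leaves Cholesterol via a parent).
Parents of Cholesterol: {Diet}.
Enumerating:
  P1: Cholesterol <- Diet -> Stress <- BloodPressure <- Age -> SleepHours
  P2: Cholesterol <- Diet -> Stress <- BloodPressure -> Smoking <- Age -> SleepHours
  P3: Cholesterol <- Diet -> Stress <- BloodPressure -> SleepHours
  P4: Cholesterol <- Diet -> Stress -> AlcoholUse <- Age -> BloodPressure -> SleepHours
  P5: Cholesterol <- Diet -> Stress -> AlcoholUse <- Age -> Smoking <- BloodPressure -> SleepHours
  P6: Cholesterol <- Diet -> Stress -> AlcoholUse <- Age -> SleepHours
  P7: Cholesterol <- Diet -> Stress -> SleepHours
  P8: Cholesterol <- Diet -> SleepHours
That exhausts the simple backdoor paths. Count: 8.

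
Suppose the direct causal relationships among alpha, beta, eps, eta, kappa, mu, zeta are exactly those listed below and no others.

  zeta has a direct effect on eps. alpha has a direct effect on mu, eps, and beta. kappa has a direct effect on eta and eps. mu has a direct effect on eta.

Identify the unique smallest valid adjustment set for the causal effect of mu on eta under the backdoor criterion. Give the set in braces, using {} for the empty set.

Variables eligible for adjustment (non-descendants of mu, excluding mu and eta): {alpha, beta, eps, kappa, zeta}.
Backdoor paths from mu to eta:
  P1: mu <- alpha -> eps <- kappa -> eta
Each backdoor path contains an unconditioned collider, so every path is already blocked with the empty conditioning set:
  P1: blocked at collider eps (neither it nor any descendant is in the conditioning set).
The empty set is therefore the unique smallest valid set.

{}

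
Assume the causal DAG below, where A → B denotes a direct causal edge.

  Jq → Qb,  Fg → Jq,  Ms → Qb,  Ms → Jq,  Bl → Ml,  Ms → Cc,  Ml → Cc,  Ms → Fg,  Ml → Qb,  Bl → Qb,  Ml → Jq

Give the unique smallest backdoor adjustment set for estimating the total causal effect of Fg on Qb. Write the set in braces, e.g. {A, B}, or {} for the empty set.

{Ms}

Variables eligible for adjustment (non-descendants of Fg, excluding Fg and Qb): {Bl, Cc, Ml, Ms}.
Backdoor paths from Fg to Qb:
  P1: Fg <- Ms -> Jq <- Ml <- Bl -> Qb
  P2: Fg <- Ms -> Jq <- Ml -> Qb
  P3: Fg <- Ms -> Jq -> Qb
  P4: Fg <- Ms -> Cc <- Ml <- Bl -> Qb
  P5: Fg <- Ms -> Cc <- Ml -> Jq -> Qb
  P6: Fg <- Ms -> Cc <- Ml -> Qb
  P7: Fg <- Ms -> Qb
The empty set is not sufficient: P3 (Fg <- Ms -> Jq -> Qb) has no collider blocking it and no conditioned non-collider, so it is open.
Try {Ms}:
  P1: blocked at fork node Ms ∈ conditioning set.
  P2: blocked at fork node Ms ∈ conditioning set.
  P3: blocked at fork node Ms ∈ conditioning set.
  P4: blocked at fork node Ms ∈ conditioning set.
  P5: blocked at fork node Ms ∈ conditioning set.
  P6: blocked at fork node Ms ∈ conditioning set.
  P7: blocked at fork node Ms ∈ conditioning set.
{Ms} contains no descendant of Fg and blocks every backdoor path.
No other singleton works — e.g. {Bl} leaves P3 open — so {Ms} is the unique smallest valid adjustment set.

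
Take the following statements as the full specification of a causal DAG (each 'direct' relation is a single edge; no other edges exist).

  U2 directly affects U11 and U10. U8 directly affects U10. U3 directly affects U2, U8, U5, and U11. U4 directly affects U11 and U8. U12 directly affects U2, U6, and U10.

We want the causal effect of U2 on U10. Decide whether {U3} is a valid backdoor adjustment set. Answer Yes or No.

No

Backdoor paths from U2 to U10 (paths whose first edge points into U2):
  P1: U2 <- U12 -> U10
  P2: U2 <- U3 -> U8 -> U10
  P3: U2 <- U3 -> U11 <- U4 -> U8 -> U10
Condition 1 (no descendant of U2 in the set): holds — descendants of U2 are {U10, U11}; none are in {U3}.
Condition 2 (every backdoor path blocked by {U3}):
  P1: open — no interior node is in the conditioning set.
  P2: blocked at fork node U3 ∈ conditioning set.
  P3: blocked at fork node U3 ∈ conditioning set.
{U3} does not satisfy the backdoor criterion.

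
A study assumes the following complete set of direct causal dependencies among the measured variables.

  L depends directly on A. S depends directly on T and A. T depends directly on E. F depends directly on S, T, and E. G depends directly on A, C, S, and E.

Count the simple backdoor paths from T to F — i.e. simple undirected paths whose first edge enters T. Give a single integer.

A backdoor path from T to F is any simple undirected path whose first edge points into T (i.e. leaves T via a parent).
Parents of T: {E}.
Enumerating:
  P1: T <- E -> G <- A -> S -> F
  P2: T <- E -> G <- S -> F
  P3: T <- E -> F
That exhausts the simple backdoor paths. Count: 3.

3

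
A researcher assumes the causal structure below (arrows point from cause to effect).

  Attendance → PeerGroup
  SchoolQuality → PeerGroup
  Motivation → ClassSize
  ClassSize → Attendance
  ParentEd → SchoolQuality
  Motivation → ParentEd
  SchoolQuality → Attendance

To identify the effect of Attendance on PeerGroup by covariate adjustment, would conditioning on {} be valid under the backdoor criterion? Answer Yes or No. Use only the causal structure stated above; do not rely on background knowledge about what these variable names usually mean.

No

Backdoor paths from Attendance to PeerGroup (paths whose first edge points into Attendance):
  P1: Attendance <- ClassSize <- Motivation -> ParentEd -> SchoolQuality -> PeerGroup
  P2: Attendance <- SchoolQuality -> PeerGroup
Condition 1 (no descendant of Attendance in the set): holds — descendants of Attendance are {PeerGroup}; none are in {}.
Condition 2 (every backdoor path blocked by {}):
  P1: open — no interior node is in the conditioning set.
  P2: open — no interior node is in the conditioning set.
{} does not satisfy the backdoor criterion.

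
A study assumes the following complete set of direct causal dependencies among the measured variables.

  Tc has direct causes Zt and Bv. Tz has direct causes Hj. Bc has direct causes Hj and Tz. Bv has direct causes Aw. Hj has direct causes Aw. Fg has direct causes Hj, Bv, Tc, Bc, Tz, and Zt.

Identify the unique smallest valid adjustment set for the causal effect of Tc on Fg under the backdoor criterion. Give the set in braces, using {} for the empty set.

{Bv, Zt}

Variables eligible for adjustment (non-descendants of Tc, excluding Tc and Fg): {Aw, Bc, Bv, Hj, Tz, Zt}.
Backdoor paths from Tc to Fg:
  P1: Tc <- Zt -> Fg
  P2: Tc <- Bv <- Aw -> Hj -> Tz -> Bc -> Fg
  P3: Tc <- Bv <- Aw -> Hj -> Tz -> Fg
  P4: Tc <- Bv <- Aw -> Hj -> Bc <- Tz -> Fg
  P5: Tc <- Bv <- Aw -> Hj -> Bc -> Fg
  P6: Tc <- Bv <- Aw -> Hj -> Fg
  P7: Tc <- Bv -> Fg
The empty set is not sufficient: P1 (Tc <- Zt -> Fg) has no collider blocking it and no conditioned non-collider, so it is open.
Try {Bv, Zt}:
  P1: blocked at fork node Zt ∈ conditioning set.
  P2: blocked at chain node Bv ∈ conditioning set.
  P3: blocked at chain node Bv ∈ conditioning set.
  P4: blocked at chain node Bv ∈ conditioning set.
  P5: blocked at chain node Bv ∈ conditioning set.
  P6: blocked at chain node Bv ∈ conditioning set.
  P7: blocked at fork node Bv ∈ conditioning set.
{Bv, Zt} contains no descendant of Tc and blocks every backdoor path.
Every element of {Bv, Zt} is needed (dropping Bv leaves P2 open; dropping Zt leaves P1 open), so no proper subset is valid.
Among all size-2 subsets of the eligible variables, only {Bv, Zt} blocks every backdoor path, so it is the unique smallest valid adjustment set.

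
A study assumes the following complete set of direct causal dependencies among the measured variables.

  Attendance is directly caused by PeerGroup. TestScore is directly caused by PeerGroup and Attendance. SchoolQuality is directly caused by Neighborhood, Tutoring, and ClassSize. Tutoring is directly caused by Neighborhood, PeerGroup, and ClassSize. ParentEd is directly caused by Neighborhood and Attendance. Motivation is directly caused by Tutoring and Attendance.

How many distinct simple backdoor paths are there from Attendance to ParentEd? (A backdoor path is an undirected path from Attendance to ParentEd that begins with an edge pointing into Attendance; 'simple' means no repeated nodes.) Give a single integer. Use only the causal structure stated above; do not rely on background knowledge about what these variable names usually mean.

3

A backdoor path from Attendance to ParentEd is any simple undirected path whose first edge points into Attendance (i.e. leaves Attendance via a parent).
Parents of Attendance: {PeerGroup}.
Enumerating:
  P1: Attendance <- PeerGroup -> Tutoring <- Neighborhood -> ParentEd
  P2: Attendance <- PeerGroup -> Tutoring <- ClassSize -> SchoolQuality <- Neighborhood -> ParentEd
  P3: Attendance <- PeerGroup -> Tutoring -> SchoolQuality <- Neighborhood -> ParentEd
That exhausts the simple backdoor paths. Count: 3.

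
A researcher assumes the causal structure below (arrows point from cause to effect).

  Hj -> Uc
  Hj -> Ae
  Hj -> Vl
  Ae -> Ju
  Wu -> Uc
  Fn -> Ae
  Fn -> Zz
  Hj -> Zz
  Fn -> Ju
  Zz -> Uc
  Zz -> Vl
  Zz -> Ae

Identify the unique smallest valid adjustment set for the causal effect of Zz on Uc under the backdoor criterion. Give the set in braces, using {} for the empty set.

{Hj}

Variables eligible for adjustment (non-descendants of Zz, excluding Zz and Uc): {Fn, Hj, Wu}.
Backdoor paths from Zz to Uc:
  P1: Zz <- Fn -> Ae <- Hj -> Uc
  P2: Zz <- Fn -> Ju <- Ae <- Hj -> Uc
  P3: Zz <- Hj -> Uc
The empty set is not sufficient: P3 (Zz <- Hj -> Uc) has no collider blocking it and no conditioned non-collider, so it is open.
Try {Hj}:
  P1: blocked at collider Ae (neither it nor any descendant is in the conditioning set).
  P2: blocked at collider Ju (neither it nor any descendant is in the conditioning set).
  P3: blocked at fork node Hj ∈ conditioning set.
{Hj} contains no descendant of Zz and blocks every backdoor path.
No other singleton works — e.g. {Fn} leaves P3 open — so {Hj} is the unique smallest valid adjustment set.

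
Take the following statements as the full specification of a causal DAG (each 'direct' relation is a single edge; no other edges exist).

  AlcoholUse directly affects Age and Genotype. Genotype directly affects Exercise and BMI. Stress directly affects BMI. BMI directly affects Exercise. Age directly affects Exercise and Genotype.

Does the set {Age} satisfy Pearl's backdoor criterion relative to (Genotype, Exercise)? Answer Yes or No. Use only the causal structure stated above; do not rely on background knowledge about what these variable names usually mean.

Yes

Backdoor paths from Genotype to Exercise (paths whose first edge points into Genotype):
  P1: Genotype <- AlcoholUse -> Age -> Exercise
  P2: Genotype <- Age -> Exercise
Condition 1 (no descendant of Genotype in the set): holds — descendants of Genotype are {BMI, Exercise}; none are in {Age}.
Condition 2 (every backdoor path blocked by {Age}):
  P1: blocked at chain node Age ∈ conditioning set.
  P2: blocked at fork node Age ∈ conditioning set.
{Age} satisfies the backdoor criterion.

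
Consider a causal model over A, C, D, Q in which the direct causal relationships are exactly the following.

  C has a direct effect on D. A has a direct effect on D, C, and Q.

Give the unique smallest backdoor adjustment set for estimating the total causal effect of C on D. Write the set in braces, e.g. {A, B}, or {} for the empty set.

{A}

Variables eligible for adjustment (non-descendants of C, excluding C and D): {A, Q}.
Backdoor paths from C to D:
  P1: C <- A -> D
The empty set is not sufficient: P1 (C <- A -> D) has no collider blocking it and no conditioned non-collider, so it is open.
Try {A}:
  P1: blocked at fork node A ∈ conditioning set.
{A} contains no descendant of C and blocks every backdoor path.
No other singleton works — e.g. {Q} leaves P1 open — so {A} is the unique smallest valid adjustment set.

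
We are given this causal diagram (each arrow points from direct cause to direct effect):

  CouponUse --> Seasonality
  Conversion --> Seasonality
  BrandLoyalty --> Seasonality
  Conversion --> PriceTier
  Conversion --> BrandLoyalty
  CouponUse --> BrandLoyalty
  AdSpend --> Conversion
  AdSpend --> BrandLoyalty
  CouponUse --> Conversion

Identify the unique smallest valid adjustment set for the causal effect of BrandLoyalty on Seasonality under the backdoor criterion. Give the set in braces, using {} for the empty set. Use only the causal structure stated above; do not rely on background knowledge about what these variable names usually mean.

{Conversion, CouponUse}

Variables eligible for adjustment (non-descendants of BrandLoyalty, excluding BrandLoyalty and Seasonality): {AdSpend, Conversion, CouponUse, PriceTier}.
Backdoor paths from BrandLoyalty to Seasonality:
  P1: BrandLoyalty <- CouponUse -> Conversion -> Seasonality
  P2: BrandLoyalty <- CouponUse -> Seasonality
  P3: BrandLoyalty <- AdSpend -> Conversion <- CouponUse -> Seasonality
  P4: BrandLoyalty <- AdSpend -> Conversion -> Seasonality
  P5: BrandLoyalty <- Conversion <- CouponUse -> Seasonality
  P6: BrandLoyalty <- Conversion -> Seasonality
The empty set is not sufficient: P1 (BrandLoyalty <- CouponUse -> Conversion -> Seasonality) has no collider blocking it and no conditioned non-collider, so it is open.
Try {Conversion, CouponUse}:
  P1: blocked at fork node CouponUse ∈ conditioning set.
  P2: blocked at fork node CouponUse ∈ conditioning set.
  P3: blocked at fork node CouponUse ∈ conditioning set.
  P4: blocked at chain node Conversion ∈ conditioning set.
  P5: blocked at chain node Conversion ∈ conditioning set.
  P6: blocked at fork node Conversion ∈ conditioning set.
{Conversion, CouponUse} contains no descendant of BrandLoyalty and blocks every backdoor path.
Every element of {Conversion, CouponUse} is needed (dropping Conversion leaves P4 open; dropping CouponUse leaves P2 open), so no proper subset is valid.
Among all size-2 subsets of the eligible variables, only {Conversion, CouponUse} blocks every backdoor path, so it is the unique smallest valid adjustment set.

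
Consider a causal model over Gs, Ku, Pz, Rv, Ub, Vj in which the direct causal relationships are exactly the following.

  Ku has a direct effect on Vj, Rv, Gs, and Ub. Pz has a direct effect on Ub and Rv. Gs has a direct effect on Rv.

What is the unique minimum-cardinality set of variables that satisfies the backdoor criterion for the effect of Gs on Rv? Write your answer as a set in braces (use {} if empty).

{Ku}

Variables eligible for adjustment (non-descendants of Gs, excluding Gs and Rv): {Ku, Pz, Ub, Vj}.
Backdoor paths from Gs to Rv:
  P1: Gs <- Ku -> Ub <- Pz -> Rv
  P2: Gs <- Ku -> Rv
The empty set is not sufficient: P2 (Gs <- Ku -> Rv) has no collider blocking it and no conditioned non-collider, so it is open.
Try {Ku}:
  P1: blocked at fork node Ku ∈ conditioning set.
  P2: blocked at fork node Ku ∈ conditioning set.
{Ku} contains no descendant of Gs and blocks every backdoor path.
No other singleton works — e.g. {Vj} leaves P2 open — so {Ku} is the unique smallest valid adjustment set.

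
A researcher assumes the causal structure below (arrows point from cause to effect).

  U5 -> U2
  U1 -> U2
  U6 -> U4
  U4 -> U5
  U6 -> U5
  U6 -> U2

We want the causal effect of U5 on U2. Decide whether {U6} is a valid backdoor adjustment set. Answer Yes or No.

Backdoor paths from U5 to U2 (paths whose first edge points into U5):
  P1: U5 <- U6 -> U2
  P2: U5 <- U4 <- U6 -> U2
Condition 1 (no descendant of U5 in the set): holds — descendants of U5 are {U2}; none are in {U6}.
Condition 2 (every backdoor path blocked by {U6}):
  P1: blocked at fork node U6 ∈ conditioning set.
  P2: blocked at fork node U6 ∈ conditioning set.
{U6} satisfies the backdoor criterion.

Yes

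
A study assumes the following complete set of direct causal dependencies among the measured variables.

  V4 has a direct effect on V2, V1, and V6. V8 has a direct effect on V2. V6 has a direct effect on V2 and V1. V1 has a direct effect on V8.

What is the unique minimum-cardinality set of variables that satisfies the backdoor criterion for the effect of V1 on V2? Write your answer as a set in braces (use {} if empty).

{V4, V6}

Variables eligible for adjustment (non-descendants of V1, excluding V1 and V2): {V4, V6}.
Backdoor paths from V1 to V2:
  P1: V1 <- V4 -> V6 -> V2
  P2: V1 <- V4 -> V2
  P3: V1 <- V6 <- V4 -> V2
  P4: V1 <- V6 -> V2
The empty set is not sufficient: P1 (V1 <- V4 -> V6 -> V2) has no collider blocking it and no conditioned non-collider, so it is open.
Try {V4, V6}:
  P1: blocked at fork node V4 ∈ conditioning set.
  P2: blocked at fork node V4 ∈ conditioning set.
  P3: blocked at chain node V6 ∈ conditioning set.
  P4: blocked at fork node V6 ∈ conditioning set.
{V4, V6} contains no descendant of V1 and blocks every backdoor path.
Every element of {V4, V6} is needed (dropping V4 leaves P2 open; dropping V6 leaves P4 open), so no proper subset is valid.
Among all size-2 subsets of the eligible variables, only {V4, V6} blocks every backdoor path, so it is the unique smallest valid adjustment set.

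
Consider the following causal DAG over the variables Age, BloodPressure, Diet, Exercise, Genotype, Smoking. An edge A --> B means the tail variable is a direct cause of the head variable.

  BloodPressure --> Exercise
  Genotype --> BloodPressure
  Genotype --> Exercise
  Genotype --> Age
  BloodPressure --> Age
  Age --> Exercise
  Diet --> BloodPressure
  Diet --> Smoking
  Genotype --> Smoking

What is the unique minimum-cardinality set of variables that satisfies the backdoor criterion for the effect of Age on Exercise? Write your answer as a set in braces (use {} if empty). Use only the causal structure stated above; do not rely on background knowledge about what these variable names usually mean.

Variables eligible for adjustment (non-descendants of Age, excluding Age and Exercise): {BloodPressure, Diet, Genotype, Smoking}.
Backdoor paths from Age to Exercise:
  P1: Age <- Genotype -> BloodPressure -> Exercise
  P2: Age <- Genotype -> Smoking <- Diet -> BloodPressure -> Exercise
  P3: Age <- Genotype -> Exercise
  P4: Age <- BloodPressure <- Diet -> Smoking <- Genotype -> Exercise
  P5: Age <- BloodPressure <- Genotype -> Exercise
  P6: Age <- BloodPressure -> Exercise
The empty set is not sufficient: P1 (Age <- Genotype -> BloodPressure -> Exercise) has no collider blocking it and no conditioned non-collider, so it is open.
Try {BloodPressure, Genotype}:
  P1: blocked at fork node Genotype ∈ conditioning set.
  P2: blocked at fork node Genotype ∈ conditioning set.
  P3: blocked at fork node Genotype ∈ conditioning set.
  P4: blocked at chain node BloodPressure ∈ conditioning set.
  P5: blocked at chain node BloodPressure ∈ conditioning set.
  P6: blocked at fork node BloodPressure ∈ conditioning set.
{BloodPressure, Genotype} contains no descendant of Age and blocks every backdoor path.
Every element of {BloodPressure, Genotype} is needed (dropping BloodPressure leaves P6 open; dropping Genotype leaves P3 open), so no proper subset is valid.
Among all size-2 subsets of the eligible variables, only {BloodPressure, Genotype} blocks every backdoor path, so it is the unique smallest valid adjustment set.

{BloodPressure, Genotype}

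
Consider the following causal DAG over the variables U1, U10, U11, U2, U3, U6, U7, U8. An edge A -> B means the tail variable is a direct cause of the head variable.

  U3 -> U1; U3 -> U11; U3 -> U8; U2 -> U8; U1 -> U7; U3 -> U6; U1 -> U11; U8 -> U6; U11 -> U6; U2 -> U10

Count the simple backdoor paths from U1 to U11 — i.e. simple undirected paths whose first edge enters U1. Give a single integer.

A backdoor path from U1 to U11 is any simple undirected path whose first edge points into U1 (i.e. leaves U1 via a parent).
Parents of U1: {U3}.
Enumerating:
  P1: U1 <- U3 -> U8 -> U6 <- U11
  P2: U1 <- U3 -> U11
  P3: U1 <- U3 -> U6 <- U11
That exhausts the simple backdoor paths. Count: 3.

3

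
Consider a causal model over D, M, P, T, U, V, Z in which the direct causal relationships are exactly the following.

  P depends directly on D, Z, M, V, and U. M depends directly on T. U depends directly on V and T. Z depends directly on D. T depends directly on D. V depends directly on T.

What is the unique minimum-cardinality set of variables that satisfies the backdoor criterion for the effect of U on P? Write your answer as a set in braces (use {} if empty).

Variables eligible for adjustment (non-descendants of U, excluding U and P): {D, M, T, V, Z}.
Backdoor paths from U to P:
  P1: U <- T <- D -> Z -> P
  P2: U <- T <- D -> P
  P3: U <- T -> V -> P
  P4: U <- T -> M -> P
  P5: U <- V <- T <- D -> Z -> P
  P6: U <- V <- T <- D -> P
  P7: U <- V <- T -> M -> P
  P8: U <- V -> P
The empty set is not sufficient: P1 (U <- T <- D -> Z -> P) has no collider blocking it and no conditioned non-collider, so it is open.
Try {T, V}:
  P1: blocked at chain node T ∈ conditioning set.
  P2: blocked at chain node T ∈ conditioning set.
  P3: blocked at fork node T ∈ conditioning set.
  P4: blocked at fork node T ∈ conditioning set.
  P5: blocked at chain node V ∈ conditioning set.
  P6: blocked at chain node V ∈ conditioning set.
  P7: blocked at chain node V ∈ conditioning set.
  P8: blocked at fork node V ∈ conditioning set.
{T, V} contains no descendant of U and blocks every backdoor path.
Every element of {T, V} is needed (dropping T leaves P1 open; dropping V leaves P8 open), so no proper subset is valid.
Among all size-2 subsets of the eligible variables, only {T, V} blocks every backdoor path, so it is the unique smallest valid adjustment set.

{T, V}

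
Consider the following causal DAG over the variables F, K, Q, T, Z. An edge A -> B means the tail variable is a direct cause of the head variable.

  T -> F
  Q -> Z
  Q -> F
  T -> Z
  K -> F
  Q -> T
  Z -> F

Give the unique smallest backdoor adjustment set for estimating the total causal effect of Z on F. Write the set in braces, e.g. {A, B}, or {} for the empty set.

Variables eligible for adjustment (non-descendants of Z, excluding Z and F): {K, Q, T}.
Backdoor paths from Z to F:
  P1: Z <- Q -> T -> F
  P2: Z <- Q -> F
  P3: Z <- T <- Q -> F
  P4: Z <- T -> F
The empty set is not sufficient: P1 (Z <- Q -> T -> F) has no collider blocking it and no conditioned non-collider, so it is open.
Try {Q, T}:
  P1: blocked at fork node Q ∈ conditioning set.
  P2: blocked at fork node Q ∈ conditioning set.
  P3: blocked at chain node T ∈ conditioning set.
  P4: blocked at fork node T ∈ conditioning set.
{Q, T} contains no descendant of Z and blocks every backdoor path.
Every element of {Q, T} is needed (dropping Q leaves P2 open; dropping T leaves P4 open), so no proper subset is valid.
Among all size-2 subsets of the eligible variables, only {Q, T} blocks every backdoor path, so it is the unique smallest valid adjustment set.

{Q, T}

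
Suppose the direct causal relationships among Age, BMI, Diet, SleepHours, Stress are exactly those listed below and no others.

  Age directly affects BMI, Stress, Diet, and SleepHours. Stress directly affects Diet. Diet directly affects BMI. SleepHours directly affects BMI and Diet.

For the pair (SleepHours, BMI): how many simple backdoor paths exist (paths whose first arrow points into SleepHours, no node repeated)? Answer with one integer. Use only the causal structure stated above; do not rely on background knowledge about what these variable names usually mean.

A backdoor path from SleepHours to BMI is any simple undirected path whose first edge points into SleepHours (i.e. leaves SleepHours via a parent).
Parents of SleepHours: {Age}.
Enumerating:
  P1: SleepHours <- Age -> Stress -> Diet -> BMI
  P2: SleepHours <- Age -> Diet -> BMI
  P3: SleepHours <- Age -> BMI
That exhausts the simple backdoor paths. Count: 3.

3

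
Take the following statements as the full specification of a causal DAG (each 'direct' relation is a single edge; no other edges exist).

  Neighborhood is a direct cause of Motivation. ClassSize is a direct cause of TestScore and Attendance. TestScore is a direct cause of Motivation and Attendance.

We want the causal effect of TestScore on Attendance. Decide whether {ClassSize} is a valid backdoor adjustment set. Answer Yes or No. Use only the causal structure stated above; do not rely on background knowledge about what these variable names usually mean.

Backdoor paths from TestScore to Attendance (paths whose first edge points into TestScore):
  P1: TestScore <- ClassSize -> Attendance
Condition 1 (no descendant of TestScore in the set): holds — descendants of TestScore are {Attendance, Motivation}; none are in {ClassSize}.
Condition 2 (every backdoor path blocked by {ClassSize}):
  P1: blocked at fork node ClassSize ∈ conditioning set.
{ClassSize} satisfies the backdoor criterion.

Yes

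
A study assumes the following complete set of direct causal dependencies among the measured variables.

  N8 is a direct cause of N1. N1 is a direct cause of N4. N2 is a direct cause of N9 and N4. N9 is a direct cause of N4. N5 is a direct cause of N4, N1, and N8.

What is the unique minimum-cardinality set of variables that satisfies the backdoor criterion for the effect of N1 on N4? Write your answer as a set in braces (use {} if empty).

{N5}

Variables eligible for adjustment (non-descendants of N1, excluding N1 and N4): {N2, N5, N8, N9}.
Backdoor paths from N1 to N4:
  P1: N1 <- N5 -> N4
  P2: N1 <- N8 <- N5 -> N4
The empty set is not sufficient: P1 (N1 <- N5 -> N4) has no collider blocking it and no conditioned non-collider, so it is open.
Try {N5}:
  P1: blocked at fork node N5 ∈ conditioning set.
  P2: blocked at fork node N5 ∈ conditioning set.
{N5} contains no descendant of N1 and blocks every backdoor path.
No other singleton works — e.g. {N8} leaves P1 open — so {N5} is the unique smallest valid adjustment set.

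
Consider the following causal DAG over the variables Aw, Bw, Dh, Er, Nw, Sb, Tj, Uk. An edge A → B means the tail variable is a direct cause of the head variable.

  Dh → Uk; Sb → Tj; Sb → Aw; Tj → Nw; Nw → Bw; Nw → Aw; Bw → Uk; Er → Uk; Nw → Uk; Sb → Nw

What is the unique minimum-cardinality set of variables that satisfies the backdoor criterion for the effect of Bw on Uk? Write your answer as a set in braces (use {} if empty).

{Nw}

Variables eligible for adjustment (non-descendants of Bw, excluding Bw and Uk): {Aw, Dh, Er, Nw, Sb, Tj}.
Backdoor paths from Bw to Uk:
  P1: Bw <- Nw -> Uk
The empty set is not sufficient: P1 (Bw <- Nw -> Uk) has no collider blocking it and no conditioned non-collider, so it is open.
Try {Nw}:
  P1: blocked at fork node Nw ∈ conditioning set.
{Nw} contains no descendant of Bw and blocks every backdoor path.
No other singleton works — e.g. {Er} leaves P1 open — so {Nw} is the unique smallest valid adjustment set.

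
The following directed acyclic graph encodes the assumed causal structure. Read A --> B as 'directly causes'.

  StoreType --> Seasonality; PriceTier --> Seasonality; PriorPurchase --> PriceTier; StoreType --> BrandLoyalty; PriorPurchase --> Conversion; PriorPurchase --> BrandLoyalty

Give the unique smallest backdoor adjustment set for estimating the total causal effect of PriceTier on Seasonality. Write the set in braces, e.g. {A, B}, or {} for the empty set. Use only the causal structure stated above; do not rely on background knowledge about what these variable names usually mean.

Variables eligible for adjustment (non-descendants of PriceTier, excluding PriceTier and Seasonality): {BrandLoyalty, Conversion, PriorPurchase, StoreType}.
Backdoor paths from PriceTier to Seasonality:
  P1: PriceTier <- PriorPurchase -> BrandLoyalty <- StoreType -> Seasonality
Each backdoor path contains an unconditioned collider, so every path is already blocked with the empty conditioning set:
  P1: blocked at collider BrandLoyalty (neither it nor any descendant is in the conditioning set).
The empty set is therefore the unique smallest valid set.

{}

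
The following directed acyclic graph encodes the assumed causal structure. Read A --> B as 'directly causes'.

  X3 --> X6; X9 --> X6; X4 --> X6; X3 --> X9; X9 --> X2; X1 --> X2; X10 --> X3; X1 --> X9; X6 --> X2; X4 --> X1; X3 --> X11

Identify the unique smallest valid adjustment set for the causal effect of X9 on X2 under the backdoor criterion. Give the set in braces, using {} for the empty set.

{X1, X3}

Variables eligible for adjustment (non-descendants of X9, excluding X9 and X2): {X1, X10, X11, X3, X4}.
Backdoor paths from X9 to X2:
  P1: X9 <- X3 -> X6 <- X4 -> X1 -> X2
  P2: X9 <- X3 -> X6 -> X2
  P3: X9 <- X1 <- X4 -> X6 -> X2
  P4: X9 <- X1 -> X2
The empty set is not sufficient: P2 (X9 <- X3 -> X6 -> X2) has no collider blocking it and no conditioned non-collider, so it is open.
Try {X1, X3}:
  P1: blocked at fork node X3 ∈ conditioning set.
  P2: blocked at fork node X3 ∈ conditioning set.
  P3: blocked at chain node X1 ∈ conditioning set.
  P4: blocked at fork node X1 ∈ conditioning set.
{X1, X3} contains no descendant of X9 and blocks every backdoor path.
Every element of {X1, X3} is needed (dropping X1 leaves P3 open; dropping X3 leaves P2 open), so no proper subset is valid.
Among all size-2 subsets of the eligible variables, only {X1, X3} blocks every backdoor path, so it is the unique smallest valid adjustment set.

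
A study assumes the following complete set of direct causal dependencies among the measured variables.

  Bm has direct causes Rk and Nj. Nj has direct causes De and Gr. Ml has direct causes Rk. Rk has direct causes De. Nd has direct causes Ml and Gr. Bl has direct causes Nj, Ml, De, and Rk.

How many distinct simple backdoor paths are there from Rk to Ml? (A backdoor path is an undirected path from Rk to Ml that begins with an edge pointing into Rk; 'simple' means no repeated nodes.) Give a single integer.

4

A backdoor path from Rk to Ml is any simple undirected path whose first edge points into Rk (i.e. leaves Rk via a parent).
Parents of Rk: {De}.
Enumerating:
  P1: Rk <- De -> Nj <- Gr -> Nd <- Ml
  P2: Rk <- De -> Nj -> Bl <- Ml
  P3: Rk <- De -> Bl <- Nj <- Gr -> Nd <- Ml
  P4: Rk <- De -> Bl <- Ml
That exhausts the simple backdoor paths. Count: 4.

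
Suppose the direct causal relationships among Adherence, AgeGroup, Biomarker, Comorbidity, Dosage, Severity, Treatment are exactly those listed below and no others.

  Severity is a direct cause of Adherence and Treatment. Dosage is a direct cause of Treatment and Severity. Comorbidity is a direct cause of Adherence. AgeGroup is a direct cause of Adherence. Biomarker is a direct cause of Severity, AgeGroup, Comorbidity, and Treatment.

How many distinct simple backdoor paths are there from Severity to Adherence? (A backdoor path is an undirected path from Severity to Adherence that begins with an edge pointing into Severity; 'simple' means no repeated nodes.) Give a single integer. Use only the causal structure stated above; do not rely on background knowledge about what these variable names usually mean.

A backdoor path from Severity to Adherence is any simple undirected path whose first edge points into Severity (i.e. leaves Severity via a parent).
Parents of Severity: {Biomarker, Dosage}.
Enumerating:
  P1: Severity <- Dosage -> Treatment <- Biomarker -> Comorbidity -> Adherence
  P2: Severity <- Dosage -> Treatment <- Biomarker -> AgeGroup -> Adherence
  P3: Severity <- Biomarker -> Comorbidity -> Adherence
  P4: Severity <- Biomarker -> AgeGroup -> Adherence
That exhausts the simple backdoor paths. Count: 4.

4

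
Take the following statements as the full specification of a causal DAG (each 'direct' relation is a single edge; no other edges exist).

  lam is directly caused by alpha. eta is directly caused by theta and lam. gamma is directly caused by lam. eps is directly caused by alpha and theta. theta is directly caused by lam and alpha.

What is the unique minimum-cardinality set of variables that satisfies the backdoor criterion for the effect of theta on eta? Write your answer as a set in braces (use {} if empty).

Variables eligible for adjustment (non-descendants of theta, excluding theta and eta): {alpha, gamma, lam}.
Backdoor paths from theta to eta:
  P1: theta <- alpha -> lam -> eta
  P2: theta <- lam -> eta
The empty set is not sufficient: P1 (theta <- alpha -> lam -> eta) has no collider blocking it and no conditioned non-collider, so it is open.
Try {lam}:
  P1: blocked at chain node lam ∈ conditioning set.
  P2: blocked at fork node lam ∈ conditioning set.
{lam} contains no descendant of theta and blocks every backdoor path.
No other singleton works — e.g. {alpha} leaves P2 open — so {lam} is the unique smallest valid adjustment set.

{lam}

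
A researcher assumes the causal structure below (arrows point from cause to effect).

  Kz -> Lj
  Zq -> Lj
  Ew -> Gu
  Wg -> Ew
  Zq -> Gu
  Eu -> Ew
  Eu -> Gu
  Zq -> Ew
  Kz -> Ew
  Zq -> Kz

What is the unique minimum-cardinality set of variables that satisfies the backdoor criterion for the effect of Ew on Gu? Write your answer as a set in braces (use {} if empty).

Variables eligible for adjustment (non-descendants of Ew, excluding Ew and Gu): {Eu, Kz, Lj, Wg, Zq}.
Backdoor paths from Ew to Gu:
  P1: Ew <- Zq -> Gu
  P2: Ew <- Kz <- Zq -> Gu
  P3: Ew <- Kz -> Lj <- Zq -> Gu
  P4: Ew <- Eu -> Gu
The empty set is not sufficient: P1 (Ew <- Zq -> Gu) has no collider blocking it and no conditioned non-collider, so it is open.
Try {Eu, Zq}:
  P1: blocked at fork node Zq ∈ conditioning set.
  P2: blocked at fork node Zq ∈ conditioning set.
  P3: blocked at collider Lj (neither it nor any descendant is in the conditioning set).
  P4: blocked at fork node Eu ∈ conditioning set.
{Eu, Zq} contains no descendant of Ew and blocks every backdoor path.
Every element of {Eu, Zq} is needed (dropping Eu leaves P4 open; dropping Zq leaves P1 open), so no proper subset is valid.
Among all size-2 subsets of the eligible variables, only {Eu, Zq} blocks every backdoor path, so it is the unique smallest valid adjustment set.

{Eu, Zq}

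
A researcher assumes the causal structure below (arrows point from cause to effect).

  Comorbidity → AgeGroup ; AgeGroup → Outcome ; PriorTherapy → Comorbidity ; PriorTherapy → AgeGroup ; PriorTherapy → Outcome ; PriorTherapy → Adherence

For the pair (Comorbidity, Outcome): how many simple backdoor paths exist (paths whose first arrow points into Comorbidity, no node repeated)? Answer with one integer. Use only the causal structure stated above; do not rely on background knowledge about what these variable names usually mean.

A backdoor path from Comorbidity to Outcome is any simple undirected path whose first edge points into Comorbidity (i.e. leaves Comorbidity via a parent).
Parents of Comorbidity: {PriorTherapy}.
Enumerating:
  P1: Comorbidity <- PriorTherapy -> AgeGroup -> Outcome
  P2: Comorbidity <- PriorTherapy -> Outcome
That exhausts the simple backdoor paths. Count: 2.

2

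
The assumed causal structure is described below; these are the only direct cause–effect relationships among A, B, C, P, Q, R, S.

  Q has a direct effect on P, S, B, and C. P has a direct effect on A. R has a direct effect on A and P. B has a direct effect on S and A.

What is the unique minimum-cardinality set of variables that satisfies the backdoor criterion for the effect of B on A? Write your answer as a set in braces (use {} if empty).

{Q}

Variables eligible for adjustment (non-descendants of B, excluding B and A): {C, P, Q, R}.
Backdoor paths from B to A:
  P1: B <- Q -> P <- R -> A
  P2: B <- Q -> P -> A
The empty set is not sufficient: P2 (B <- Q -> P -> A) has no collider blocking it and no conditioned non-collider, so it is open.
Try {Q}:
  P1: blocked at fork node Q ∈ conditioning set.
  P2: blocked at fork node Q ∈ conditioning set.
{Q} contains no descendant of B and blocks every backdoor path.
No other singleton works — e.g. {C} leaves P2 open — so {Q} is the unique smallest valid adjustment set.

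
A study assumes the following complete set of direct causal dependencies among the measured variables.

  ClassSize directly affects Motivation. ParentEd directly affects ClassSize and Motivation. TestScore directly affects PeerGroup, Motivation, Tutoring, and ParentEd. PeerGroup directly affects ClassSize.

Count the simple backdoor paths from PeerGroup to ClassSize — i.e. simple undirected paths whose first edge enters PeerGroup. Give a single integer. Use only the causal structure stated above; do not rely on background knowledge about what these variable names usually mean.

A backdoor path from PeerGroup to ClassSize is any simple undirected path whose first edge points into PeerGroup (i.e. leaves PeerGroup via a parent).
Parents of PeerGroup: {TestScore}.
Enumerating:
  P1: PeerGroup <- TestScore -> ParentEd -> ClassSize
  P2: PeerGroup <- TestScore -> ParentEd -> Motivation <- ClassSize
  P3: PeerGroup <- TestScore -> Motivation <- ParentEd -> ClassSize
  P4: PeerGroup <- TestScore -> Motivation <- ClassSize
That exhausts the simple backdoor paths. Count: 4.

4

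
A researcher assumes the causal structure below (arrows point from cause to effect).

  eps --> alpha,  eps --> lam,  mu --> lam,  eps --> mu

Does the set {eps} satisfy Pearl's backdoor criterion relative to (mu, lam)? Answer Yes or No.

Yes

Backdoor paths from mu to lam (paths whose first edge points into mu):
  P1: mu <- eps -> lam
Condition 1 (no descendant of mu in the set): holds — descendants of mu are {lam}; none are in {eps}.
Condition 2 (every backdoor path blocked by {eps}):
  P1: blocked at fork node eps ∈ conditioning set.
{eps} satisfies the backdoor criterion.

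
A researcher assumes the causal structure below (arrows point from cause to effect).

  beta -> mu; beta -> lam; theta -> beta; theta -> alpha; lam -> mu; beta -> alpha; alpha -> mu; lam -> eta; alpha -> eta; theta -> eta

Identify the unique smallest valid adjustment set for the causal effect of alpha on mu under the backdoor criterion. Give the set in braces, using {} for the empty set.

Variables eligible for adjustment (non-descendants of alpha, excluding alpha and mu): {beta, lam, theta}.
Backdoor paths from alpha to mu:
  P1: alpha <- theta -> beta -> lam -> mu
  P2: alpha <- theta -> beta -> mu
  P3: alpha <- theta -> eta <- lam <- beta -> mu
  P4: alpha <- theta -> eta <- lam -> mu
  P5: alpha <- beta <- theta -> eta <- lam -> mu
  P6: alpha <- beta -> lam -> mu
  P7: alpha <- beta -> mu
The empty set is not sufficient: P1 (alpha <- theta -> beta -> lam -> mu) has no collider blocking it and no conditioned non-collider, so it is open.
Try {beta}:
  P1: blocked at chain node beta ∈ conditioning set.
  P2: blocked at chain node beta ∈ conditioning set.
  P3: blocked at collider eta (neither it nor any descendant is in the conditioning set).
  P4: blocked at collider eta (neither it nor any descendant is in the conditioning set).
  P5: blocked at chain node beta ∈ conditioning set.
  P6: blocked at fork node beta ∈ conditioning set.
  P7: blocked at fork node beta ∈ conditioning set.
{beta} contains no descendant of alpha and blocks every backdoor path.
No other singleton works — e.g. {theta} leaves P6 open — so {beta} is the unique smallest valid adjustment set.

{beta}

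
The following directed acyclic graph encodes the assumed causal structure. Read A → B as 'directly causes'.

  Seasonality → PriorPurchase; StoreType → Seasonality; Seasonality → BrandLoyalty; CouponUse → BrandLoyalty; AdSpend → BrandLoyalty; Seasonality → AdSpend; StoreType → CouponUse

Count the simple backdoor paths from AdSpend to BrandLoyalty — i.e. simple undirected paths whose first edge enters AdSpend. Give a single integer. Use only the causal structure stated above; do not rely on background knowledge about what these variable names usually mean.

2

A backdoor path from AdSpend to BrandLoyalty is any simple undirected path whose first edge points into AdSpend (i.e. leaves AdSpend via a parent).
Parents of AdSpend: {Seasonality}.
Enumerating:
  P1: AdSpend <- Seasonality <- StoreType -> CouponUse -> BrandLoyalty
  P2: AdSpend <- Seasonality -> BrandLoyalty
That exhausts the simple backdoor paths. Count: 2.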